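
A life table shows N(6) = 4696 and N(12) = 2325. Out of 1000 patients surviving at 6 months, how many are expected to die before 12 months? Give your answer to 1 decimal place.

504.9

The relevant probability is 1 − 2325/4696 = 0.504898.
Expected number = 1000 × 0.504898 = 504.9.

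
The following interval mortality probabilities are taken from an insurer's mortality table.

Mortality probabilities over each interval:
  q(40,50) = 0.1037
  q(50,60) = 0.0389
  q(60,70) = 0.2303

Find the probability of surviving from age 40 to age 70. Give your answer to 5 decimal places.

0.66305

Survival from 40 to 70 is the product of surviving each interval: (1 − 0.1037) × (1 − 0.0389) × (1 − 0.2303).
= 0.8963 × 0.9611 × 0.7697 = 0.663046.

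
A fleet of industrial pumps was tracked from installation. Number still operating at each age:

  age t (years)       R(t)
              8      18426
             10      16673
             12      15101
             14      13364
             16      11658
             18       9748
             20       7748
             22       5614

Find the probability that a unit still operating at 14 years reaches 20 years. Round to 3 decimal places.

0.580

The conditional survival probability is R(20)/R(14) = 7748/13364 = 0.579767.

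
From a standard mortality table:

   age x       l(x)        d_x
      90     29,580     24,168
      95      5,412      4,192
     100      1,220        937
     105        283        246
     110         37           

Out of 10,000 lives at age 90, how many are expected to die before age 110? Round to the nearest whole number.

9987

The relevant probability is 1 − 37/29,580 = 0.998749.
Expected number = 10,000 × 0.998749 = 9987.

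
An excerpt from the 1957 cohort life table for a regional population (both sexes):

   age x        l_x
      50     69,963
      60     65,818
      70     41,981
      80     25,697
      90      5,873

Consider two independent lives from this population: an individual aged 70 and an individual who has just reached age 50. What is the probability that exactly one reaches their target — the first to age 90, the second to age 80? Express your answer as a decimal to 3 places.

0.404

p₁ = l_90/l_70 = 5,873/41,981 = 0.139897; p₂ = l_80/l_50 = 25,697/69,963 = 0.367294.
P(exactly one) = p₁(1−p₂) + (1−p₁)p₂ = 0.088514 + 0.315911 = 0.404424.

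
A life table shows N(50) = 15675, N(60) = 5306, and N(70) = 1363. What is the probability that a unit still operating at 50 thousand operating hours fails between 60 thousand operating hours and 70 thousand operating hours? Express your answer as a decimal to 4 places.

0.2515

This is the probability of reaching 60 but not 70, conditional on being operational at 50: (N(60) − N(70)) / N(50).
= (5306 − 1363) / 15675 = 3943 / 15675 = 0.251547.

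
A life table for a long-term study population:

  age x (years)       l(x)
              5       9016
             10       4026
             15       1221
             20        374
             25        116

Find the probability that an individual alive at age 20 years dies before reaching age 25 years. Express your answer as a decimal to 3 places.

0.690

P(die before 25 | alive at 20) = 1 − l(25)/l(20) = 1 − 116/374 = (258)/374 = 0.689840.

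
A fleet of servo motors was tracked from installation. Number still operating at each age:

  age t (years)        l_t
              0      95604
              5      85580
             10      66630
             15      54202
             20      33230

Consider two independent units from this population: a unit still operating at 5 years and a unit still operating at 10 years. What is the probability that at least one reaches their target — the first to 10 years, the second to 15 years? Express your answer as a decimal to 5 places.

p₁ = l_10/l_5 = 66630/85580 = 0.778570; p₂ = l_15/l_10 = 54202/66630 = 0.813477.
P(at least one) = 1 − (1−p₁)(1−p₂) = 1 − 0.221430 × 0.186523 = 0.958698.

0.95870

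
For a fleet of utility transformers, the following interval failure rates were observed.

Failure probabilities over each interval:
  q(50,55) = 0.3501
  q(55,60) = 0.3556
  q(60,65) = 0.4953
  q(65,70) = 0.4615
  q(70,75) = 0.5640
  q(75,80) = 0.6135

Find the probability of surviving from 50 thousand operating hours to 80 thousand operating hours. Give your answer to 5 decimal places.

Chaining the interval survival probabilities: (1 − 0.3501) × (1 − 0.3556) × (1 − 0.4953) × (1 − 0.4615) × (1 − 0.5640) × (1 − 0.6135).
= 0.6499 × 0.6444 × 0.5047 × 0.5385 × 0.4360 × 0.3865 = 0.019180.

0.01918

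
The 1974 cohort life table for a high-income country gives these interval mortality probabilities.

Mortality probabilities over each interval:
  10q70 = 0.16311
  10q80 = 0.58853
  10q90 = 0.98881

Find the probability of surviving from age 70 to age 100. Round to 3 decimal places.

30p70 = (1 − 0.16311) × (1 − 0.58853) × (1 − 0.98881).
= 0.83689 × 0.41147 × 0.01119 = 0.003853.

0.004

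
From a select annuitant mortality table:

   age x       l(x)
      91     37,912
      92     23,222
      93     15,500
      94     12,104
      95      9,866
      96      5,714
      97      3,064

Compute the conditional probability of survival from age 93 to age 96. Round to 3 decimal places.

The conditional survival probability is l(96)/l(93) = 5,714/15,500 = 0.368645.

0.369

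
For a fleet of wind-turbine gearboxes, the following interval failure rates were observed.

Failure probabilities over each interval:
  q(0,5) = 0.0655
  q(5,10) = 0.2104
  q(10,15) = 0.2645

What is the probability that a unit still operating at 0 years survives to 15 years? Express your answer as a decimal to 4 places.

0.5427

Survival from 0 to 15 is the product of surviving each interval: (1 − 0.0655) × (1 − 0.2104) × (1 − 0.2645).
= 0.9345 × 0.7896 × 0.7355 = 0.542712.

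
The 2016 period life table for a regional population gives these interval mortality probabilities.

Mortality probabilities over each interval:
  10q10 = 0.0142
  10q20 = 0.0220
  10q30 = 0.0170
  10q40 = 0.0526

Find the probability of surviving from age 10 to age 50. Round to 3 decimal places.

0.898

Survival from 10 to 50 is the product of surviving each interval: (1 − 0.0142) × (1 − 0.0220) × (1 − 0.0170) × (1 − 0.0526).
= 0.9858 × 0.9780 × 0.9830 × 0.9474 = 0.897872.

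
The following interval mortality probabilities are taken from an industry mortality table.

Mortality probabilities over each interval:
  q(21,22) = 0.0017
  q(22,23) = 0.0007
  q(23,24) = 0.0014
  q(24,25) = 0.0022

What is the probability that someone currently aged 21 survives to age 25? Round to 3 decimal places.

Survival from 21 to 25 is the product of surviving each interval: (1 − 0.0017) × (1 − 0.0007) × (1 − 0.0014) × (1 − 0.0022).
= 0.9983 × 0.9993 × 0.9986 × 0.9978 = 0.994013.

0.994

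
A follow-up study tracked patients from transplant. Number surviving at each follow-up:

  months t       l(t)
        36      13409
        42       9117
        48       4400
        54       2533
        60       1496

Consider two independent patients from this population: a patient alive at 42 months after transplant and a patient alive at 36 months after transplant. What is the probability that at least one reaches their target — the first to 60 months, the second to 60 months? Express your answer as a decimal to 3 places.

0.257

p₁ = l(60)/l(42) = 1496/9117 = 0.164089; p₂ = l(60)/l(36) = 1496/13409 = 0.111567.
P(at least one) = 1 − (1−p₁)(1−p₂) = 1 − 0.835911 × 0.888433 = 0.257349.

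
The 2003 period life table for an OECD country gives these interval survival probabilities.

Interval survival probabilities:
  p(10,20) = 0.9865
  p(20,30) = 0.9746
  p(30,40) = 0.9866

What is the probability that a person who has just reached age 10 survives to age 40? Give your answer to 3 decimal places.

The overall survival probability is 0.9865 × 0.9746 × 0.9866.
= 0.948560.

0.949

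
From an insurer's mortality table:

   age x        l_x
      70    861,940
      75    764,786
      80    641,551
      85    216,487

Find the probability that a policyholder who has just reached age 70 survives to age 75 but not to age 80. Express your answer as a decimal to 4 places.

0.1430

We want 5|5q70 = (l_75 − l_80)/l_70.
This is the probability of reaching 75 but not 80, conditional on being alive at 70: (l_75 − l_80) / l_70.
= (764,786 − 641,551) / 861,940 = 123,235 / 861,940 = 0.142974.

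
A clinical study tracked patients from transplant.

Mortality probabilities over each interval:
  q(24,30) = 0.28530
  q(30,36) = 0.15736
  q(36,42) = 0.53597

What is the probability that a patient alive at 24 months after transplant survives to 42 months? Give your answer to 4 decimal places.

Chaining the interval survival probabilities: (1 − 0.28530) × (1 − 0.15736) × (1 − 0.53597).
= 0.71470 × 0.84264 × 0.46403 = 0.279455.

0.2795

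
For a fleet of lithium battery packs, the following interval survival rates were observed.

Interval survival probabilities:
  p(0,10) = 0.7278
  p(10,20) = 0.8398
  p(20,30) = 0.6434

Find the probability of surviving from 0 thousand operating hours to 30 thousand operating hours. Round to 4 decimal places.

0.3933

The overall survival probability is 0.7278 × 0.8398 × 0.6434.
= 0.393250.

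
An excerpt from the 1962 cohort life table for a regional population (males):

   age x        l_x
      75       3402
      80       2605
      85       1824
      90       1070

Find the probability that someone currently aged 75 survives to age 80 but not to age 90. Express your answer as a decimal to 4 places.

0.4512

We want 5|10q75 = (l_80 − l_90)/l_75.
This is the probability of reaching 80 but not 90, conditional on being alive at 75: (l_80 − l_90) / l_75.
= (2605 − 1070) / 3402 = 1535 / 3402 = 0.451205.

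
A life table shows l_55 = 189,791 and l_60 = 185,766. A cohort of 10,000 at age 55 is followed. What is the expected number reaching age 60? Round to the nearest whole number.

9788

The relevant probability is 185,766/189,791 = 0.978792.
Expected number = 10,000 × 0.978792 = 9788.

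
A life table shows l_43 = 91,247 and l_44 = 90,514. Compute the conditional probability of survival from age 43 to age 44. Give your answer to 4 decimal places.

0.9920

The conditional survival probability is l_44/l_43 = 90,514/91,247 = 0.991967.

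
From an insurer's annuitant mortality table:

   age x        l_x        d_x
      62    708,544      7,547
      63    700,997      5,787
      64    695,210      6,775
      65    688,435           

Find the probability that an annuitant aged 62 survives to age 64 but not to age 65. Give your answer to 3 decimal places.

We want 2|1q62 = (l_64 − l_65)/l_62.
This is the probability of reaching 64 but not 65, conditional on being alive at 62: (l_64 − l_65) / l_62.
= (695,210 − 688,435) / 708,544 = 6,775 / 708,544 = 0.009562.

0.010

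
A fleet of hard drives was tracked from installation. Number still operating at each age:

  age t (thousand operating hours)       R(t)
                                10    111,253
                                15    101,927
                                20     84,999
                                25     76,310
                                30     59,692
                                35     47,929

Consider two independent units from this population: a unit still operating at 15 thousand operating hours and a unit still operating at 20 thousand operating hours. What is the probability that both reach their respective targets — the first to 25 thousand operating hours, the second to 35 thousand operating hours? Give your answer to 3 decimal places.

p₁ = R(25)/R(15) = 76,310/101,927 = 0.748673; p₂ = R(35)/R(20) = 47,929/84,999 = 0.563877.
P(both) = p₁ × p₂ = 0.748673 × 0.563877 = 0.422159.

0.422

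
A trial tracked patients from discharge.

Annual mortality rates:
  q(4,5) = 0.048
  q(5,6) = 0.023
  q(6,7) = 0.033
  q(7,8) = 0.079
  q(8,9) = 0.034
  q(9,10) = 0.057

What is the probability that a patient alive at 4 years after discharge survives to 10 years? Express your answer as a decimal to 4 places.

0.7546

Survival from 4 to 10 is the product of surviving each interval: (1 − 0.048) × (1 − 0.023) × (1 − 0.033) × (1 − 0.079) × (1 − 0.034) × (1 − 0.057).
= 0.952 × 0.977 × 0.967 × 0.921 × 0.966 × 0.943 = 0.754582.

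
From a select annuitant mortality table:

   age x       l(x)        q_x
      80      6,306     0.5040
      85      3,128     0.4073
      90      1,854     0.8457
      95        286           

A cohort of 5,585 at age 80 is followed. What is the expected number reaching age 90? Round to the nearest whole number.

1642

The relevant probability is 1,854/6,306 = 0.294006.
Expected number = 5,585 × 0.294006 = 1642.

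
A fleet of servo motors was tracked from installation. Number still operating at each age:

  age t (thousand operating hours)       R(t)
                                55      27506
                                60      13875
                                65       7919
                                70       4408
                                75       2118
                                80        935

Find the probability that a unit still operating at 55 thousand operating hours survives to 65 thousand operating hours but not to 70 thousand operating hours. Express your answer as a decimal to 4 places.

0.1276

This is the probability of reaching 65 but not 70, conditional on being operational at 55: (R(65) − R(70)) / R(55).
= (7919 − 4408) / 27506 = 3511 / 27506 = 0.127645.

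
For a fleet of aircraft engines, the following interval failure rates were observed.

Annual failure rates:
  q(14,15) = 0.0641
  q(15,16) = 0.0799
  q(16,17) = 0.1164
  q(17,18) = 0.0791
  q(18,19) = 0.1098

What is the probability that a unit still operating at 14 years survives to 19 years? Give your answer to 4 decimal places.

P(survive 14→19) = (1 − 0.0641) × (1 − 0.0799) × (1 − 0.1164) × (1 − 0.0791) × (1 − 0.1098).
= 0.9359 × 0.9201 × 0.8836 × 0.9209 × 0.8902 = 0.623764.

0.6238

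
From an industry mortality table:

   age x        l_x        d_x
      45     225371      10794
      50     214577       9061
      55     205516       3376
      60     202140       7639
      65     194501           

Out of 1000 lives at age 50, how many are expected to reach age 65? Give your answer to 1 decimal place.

906.4

The relevant probability is 194501/214577 = 0.906439.
Expected number = 1000 × 0.906439 = 906.4.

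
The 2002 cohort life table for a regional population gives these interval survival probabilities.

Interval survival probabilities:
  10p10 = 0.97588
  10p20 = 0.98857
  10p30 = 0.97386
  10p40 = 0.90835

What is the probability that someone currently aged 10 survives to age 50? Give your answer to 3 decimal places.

The overall survival probability is 0.97588 × 0.98857 × 0.97386 × 0.90835.
= 0.853402.

0.853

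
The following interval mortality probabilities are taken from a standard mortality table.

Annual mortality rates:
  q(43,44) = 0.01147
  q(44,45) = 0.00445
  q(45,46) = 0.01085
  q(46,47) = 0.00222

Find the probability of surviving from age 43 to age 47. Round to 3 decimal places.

The overall survival probability is (1 − 0.01147) × (1 − 0.00445) × (1 − 0.01085) × (1 − 0.00222).
= 0.98853 × 0.99555 × 0.98915 × 0.99778 = 0.971292.

0.971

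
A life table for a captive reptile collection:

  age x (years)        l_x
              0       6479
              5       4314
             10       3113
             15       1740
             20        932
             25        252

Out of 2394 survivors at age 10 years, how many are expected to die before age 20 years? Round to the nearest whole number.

The relevant probability is 1 − 932/3113 = 0.700610.
Expected number = 2394 × 0.700610 = 1677.

1677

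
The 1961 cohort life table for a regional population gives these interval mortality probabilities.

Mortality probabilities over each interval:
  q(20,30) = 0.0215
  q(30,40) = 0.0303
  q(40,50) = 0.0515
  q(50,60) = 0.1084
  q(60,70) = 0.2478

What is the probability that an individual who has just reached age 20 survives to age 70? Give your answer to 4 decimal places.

0.6036

The overall survival probability is (1 − 0.0215) × (1 − 0.0303) × (1 − 0.0515) × (1 − 0.1084) × (1 − 0.2478).
= 0.9785 × 0.9697 × 0.9485 × 0.8916 × 0.7522 = 0.603586.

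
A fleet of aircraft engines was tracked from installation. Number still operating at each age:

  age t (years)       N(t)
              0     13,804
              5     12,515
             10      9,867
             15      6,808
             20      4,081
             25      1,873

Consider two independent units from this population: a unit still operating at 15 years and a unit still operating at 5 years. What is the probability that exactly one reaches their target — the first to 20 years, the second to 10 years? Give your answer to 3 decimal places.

p₁ = N(20)/N(15) = 4,081/6,808 = 0.599442; p₂ = N(10)/N(5) = 9,867/12,515 = 0.788414.
P(exactly one) = p₁(1−p₂) + (1−p₁)p₂ = 0.126834 + 0.315806 = 0.442639.

0.443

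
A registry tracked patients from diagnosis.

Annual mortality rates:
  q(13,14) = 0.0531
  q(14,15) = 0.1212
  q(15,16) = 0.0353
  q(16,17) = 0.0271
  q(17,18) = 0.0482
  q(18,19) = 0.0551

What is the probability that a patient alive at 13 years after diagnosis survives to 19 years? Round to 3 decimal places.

0.702

P(survive 13→19) = (1 − 0.0531) × (1 − 0.1212) × (1 − 0.0353) × (1 − 0.0271) × (1 − 0.0482) × (1 − 0.0551).
= 0.9469 × 0.8788 × 0.9647 × 0.9729 × 0.9518 × 0.9449 = 0.702403.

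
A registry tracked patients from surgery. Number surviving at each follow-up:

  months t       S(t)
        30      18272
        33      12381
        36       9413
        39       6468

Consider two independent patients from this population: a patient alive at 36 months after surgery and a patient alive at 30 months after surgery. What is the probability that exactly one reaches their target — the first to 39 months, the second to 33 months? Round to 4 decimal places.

p₁ = S(39)/S(36) = 6468/9413 = 0.687135; p₂ = S(33)/S(30) = 12381/18272 = 0.677594.
P(exactly one) = p₁(1−p₂) + (1−p₁)p₂ = 0.221536 + 0.211995 = 0.433532.

0.4335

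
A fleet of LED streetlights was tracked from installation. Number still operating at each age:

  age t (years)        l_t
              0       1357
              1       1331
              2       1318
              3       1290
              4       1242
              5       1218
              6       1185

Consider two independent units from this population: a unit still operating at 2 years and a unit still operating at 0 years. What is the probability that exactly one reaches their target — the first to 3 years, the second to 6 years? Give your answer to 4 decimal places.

0.1426

p₁ = l_3/l_2 = 1290/1318 = 0.978756; p₂ = l_6/l_0 = 1185/1357 = 0.873250.
P(exactly one) = p₁(1−p₂) + (1−p₁)p₂ = 0.124057 + 0.018551 = 0.142609.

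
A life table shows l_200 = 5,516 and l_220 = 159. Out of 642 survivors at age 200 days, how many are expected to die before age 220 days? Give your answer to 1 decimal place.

623.5

The relevant probability is 1 − 159/5,516 = 0.971175.
Expected number = 642 × 0.971175 = 623.5.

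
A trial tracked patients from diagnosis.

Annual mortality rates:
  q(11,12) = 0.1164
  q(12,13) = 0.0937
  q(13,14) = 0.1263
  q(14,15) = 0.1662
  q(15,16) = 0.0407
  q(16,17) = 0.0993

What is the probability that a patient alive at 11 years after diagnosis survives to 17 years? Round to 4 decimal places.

0.5041

Survival from 11 to 17 is the product of surviving each interval: (1 − 0.1164) × (1 − 0.0937) × (1 − 0.1263) × (1 − 0.1662) × (1 − 0.0407) × (1 − 0.0993).
= 0.8836 × 0.9063 × 0.8737 × 0.8338 × 0.9593 × 0.9007 = 0.504065.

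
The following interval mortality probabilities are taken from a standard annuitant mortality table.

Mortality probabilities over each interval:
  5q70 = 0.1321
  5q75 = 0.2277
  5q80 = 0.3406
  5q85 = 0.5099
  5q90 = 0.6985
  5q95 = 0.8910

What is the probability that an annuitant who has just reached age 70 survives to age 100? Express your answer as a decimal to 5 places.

0.00712

Survival from 70 to 100 is the product of surviving each interval: (1 − 0.1321) × (1 − 0.2277) × (1 − 0.3406) × (1 − 0.5099) × (1 − 0.6985) × (1 − 0.8910).
= 0.8679 × 0.7723 × 0.6594 × 0.4901 × 0.3015 × 0.1090 = 0.007119.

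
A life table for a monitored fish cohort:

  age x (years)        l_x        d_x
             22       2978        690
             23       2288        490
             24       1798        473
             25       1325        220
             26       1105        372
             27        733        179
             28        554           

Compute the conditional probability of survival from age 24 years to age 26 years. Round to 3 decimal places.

0.615

The conditional survival probability is l_26/l_24 = 1105/1798 = 0.614572.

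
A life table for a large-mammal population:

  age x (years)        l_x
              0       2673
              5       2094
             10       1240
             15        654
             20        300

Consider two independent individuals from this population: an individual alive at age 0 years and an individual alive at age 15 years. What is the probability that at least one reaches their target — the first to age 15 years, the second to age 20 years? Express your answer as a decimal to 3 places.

0.591

p₁ = l_15/l_0 = 654/2673 = 0.244669; p₂ = l_20/l_15 = 300/654 = 0.458716.
P(at least one) = 1 − (1−p₁)(1−p₂) = 1 − 0.755331 × 0.541284 = 0.591151.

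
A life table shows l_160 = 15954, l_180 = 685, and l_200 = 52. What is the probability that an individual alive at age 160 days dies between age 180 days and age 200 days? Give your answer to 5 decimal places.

This is the probability of reaching 180 but not 200, conditional on being alive at 160: (l_180 − l_200) / l_160.
= (685 − 52) / 15954 = 633 / 15954 = 0.039677.

0.03968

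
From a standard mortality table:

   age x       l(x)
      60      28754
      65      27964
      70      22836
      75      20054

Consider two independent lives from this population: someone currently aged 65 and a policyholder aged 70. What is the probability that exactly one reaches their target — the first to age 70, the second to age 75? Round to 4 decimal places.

p₁ = l(70)/l(65) = 22836/27964 = 0.816621; p₂ = l(75)/l(70) = 20054/22836 = 0.878175.
P(exactly one) = p₁(1−p₂) + (1−p₁)p₂ = 0.099485 + 0.161039 = 0.260524.

0.2605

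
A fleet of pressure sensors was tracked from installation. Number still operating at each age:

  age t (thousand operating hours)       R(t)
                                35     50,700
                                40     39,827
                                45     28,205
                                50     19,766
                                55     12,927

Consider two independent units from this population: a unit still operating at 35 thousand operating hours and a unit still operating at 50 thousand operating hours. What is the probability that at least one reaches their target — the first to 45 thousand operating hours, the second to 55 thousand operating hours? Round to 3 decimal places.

p₁ = R(45)/R(35) = 28,205/50,700 = 0.556312; p₂ = R(55)/R(50) = 12,927/19,766 = 0.654002.
P(at least one) = 1 − (1−p₁)(1−p₂) = 1 − 0.443688 × 0.345998 = 0.846485.

0.846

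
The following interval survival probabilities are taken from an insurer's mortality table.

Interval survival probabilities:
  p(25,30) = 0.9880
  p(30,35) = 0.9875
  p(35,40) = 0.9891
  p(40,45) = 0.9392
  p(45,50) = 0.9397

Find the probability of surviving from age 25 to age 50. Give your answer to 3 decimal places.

0.852

Survival from 25 to 50 is the product of surviving each interval: 0.9880 × 0.9875 × 0.9891 × 0.9392 × 0.9397.
= 0.851690.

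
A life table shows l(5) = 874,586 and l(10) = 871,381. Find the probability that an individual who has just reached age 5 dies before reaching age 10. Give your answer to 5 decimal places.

P(die before 10 | alive at 5) = 1 − l(10)/l(5) = 1 − 871,381/874,586 = (3,205)/874,586 = 0.003665.

0.00366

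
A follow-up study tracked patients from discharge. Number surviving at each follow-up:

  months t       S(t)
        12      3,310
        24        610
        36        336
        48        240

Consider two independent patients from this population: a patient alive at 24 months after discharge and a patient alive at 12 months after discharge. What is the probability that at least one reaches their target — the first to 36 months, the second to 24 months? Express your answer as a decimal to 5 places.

p₁ = S(36)/S(24) = 336/610 = 0.550820; p₂ = S(24)/S(12) = 610/3,310 = 0.184290.
P(at least one) = 1 − (1−p₁)(1−p₂) = 1 − 0.449180 × 0.815710 = 0.633599.

0.63360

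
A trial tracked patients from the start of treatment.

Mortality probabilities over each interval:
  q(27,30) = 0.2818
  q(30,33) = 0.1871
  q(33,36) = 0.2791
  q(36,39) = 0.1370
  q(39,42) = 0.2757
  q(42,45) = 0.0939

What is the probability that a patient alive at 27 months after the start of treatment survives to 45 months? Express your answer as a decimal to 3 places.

0.238

P(survive 27→45) = (1 − 0.2818) × (1 − 0.1871) × (1 − 0.2791) × (1 − 0.1370) × (1 − 0.2757) × (1 − 0.0939).
= 0.7182 × 0.8129 × 0.7209 × 0.8630 × 0.7243 × 0.9061 = 0.238376.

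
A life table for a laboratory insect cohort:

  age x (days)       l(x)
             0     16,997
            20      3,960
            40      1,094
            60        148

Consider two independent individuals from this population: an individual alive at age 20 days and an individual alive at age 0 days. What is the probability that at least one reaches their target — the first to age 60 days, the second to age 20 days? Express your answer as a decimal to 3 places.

0.262

p₁ = l(60)/l(20) = 148/3,960 = 0.037374; p₂ = l(20)/l(0) = 3,960/16,997 = 0.232982.
P(at least one) = 1 − (1−p₁)(1−p₂) = 1 − 0.962626 × 0.767018 = 0.261649.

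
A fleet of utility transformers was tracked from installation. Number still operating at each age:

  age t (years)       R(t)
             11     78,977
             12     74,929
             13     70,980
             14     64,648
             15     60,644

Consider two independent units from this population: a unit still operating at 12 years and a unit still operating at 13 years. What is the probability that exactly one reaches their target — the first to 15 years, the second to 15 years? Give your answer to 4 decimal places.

0.2807

p₁ = R(15)/R(12) = 60,644/74,929 = 0.809353; p₂ = R(15)/R(13) = 60,644/70,980 = 0.854382.
P(exactly one) = p₁(1−p₂) + (1−p₁)p₂ = 0.117856 + 0.162885 = 0.280742.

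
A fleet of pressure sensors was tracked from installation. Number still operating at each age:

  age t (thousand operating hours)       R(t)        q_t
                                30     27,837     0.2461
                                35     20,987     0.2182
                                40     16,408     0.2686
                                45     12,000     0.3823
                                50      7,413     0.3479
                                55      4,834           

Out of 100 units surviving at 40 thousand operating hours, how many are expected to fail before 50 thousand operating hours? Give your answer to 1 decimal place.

The relevant probability is 1 − 7,413/16,408 = 0.548208.
Expected number = 100 × 0.548208 = 54.8.

54.8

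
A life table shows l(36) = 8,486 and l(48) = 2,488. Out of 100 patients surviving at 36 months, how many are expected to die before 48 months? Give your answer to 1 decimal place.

70.7

The relevant probability is 1 − 2,488/8,486 = 0.706811.
Expected number = 100 × 0.706811 = 70.7.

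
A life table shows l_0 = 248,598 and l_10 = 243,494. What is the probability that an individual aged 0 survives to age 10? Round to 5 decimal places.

We want 10p0 = l_10/l_0.
The conditional survival probability is l_10/l_0 = 243,494/248,598 = 0.979469.

0.97947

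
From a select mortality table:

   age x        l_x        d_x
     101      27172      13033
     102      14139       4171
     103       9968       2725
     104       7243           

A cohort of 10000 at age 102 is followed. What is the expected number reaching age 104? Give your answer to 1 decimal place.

5122.7

The relevant probability is 7243/14139 = 0.512271.
Expected number = 10000 × 0.512271 = 5122.7.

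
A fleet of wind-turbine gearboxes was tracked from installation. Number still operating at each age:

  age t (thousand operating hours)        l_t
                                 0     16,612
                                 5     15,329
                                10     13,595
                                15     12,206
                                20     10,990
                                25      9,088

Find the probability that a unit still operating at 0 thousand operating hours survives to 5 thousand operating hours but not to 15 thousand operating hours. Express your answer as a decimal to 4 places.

0.1880

This is the probability of reaching 5 but not 15, conditional on being operational at 0: (l_5 − l_15) / l_0.
= (15,329 − 12,206) / 16,612 = 3,123 / 16,612 = 0.187997.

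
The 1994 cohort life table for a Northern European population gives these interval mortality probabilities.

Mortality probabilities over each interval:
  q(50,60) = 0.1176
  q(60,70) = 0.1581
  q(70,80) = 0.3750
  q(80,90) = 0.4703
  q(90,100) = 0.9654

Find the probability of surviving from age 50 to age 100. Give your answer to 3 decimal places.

P(survive 50→100) = (1 − 0.1176) × (1 − 0.1581) × (1 − 0.3750) × (1 − 0.4703) × (1 − 0.9654).
= 0.8824 × 0.8419 × 0.6250 × 0.5297 × 0.0346 = 0.008510.

0.009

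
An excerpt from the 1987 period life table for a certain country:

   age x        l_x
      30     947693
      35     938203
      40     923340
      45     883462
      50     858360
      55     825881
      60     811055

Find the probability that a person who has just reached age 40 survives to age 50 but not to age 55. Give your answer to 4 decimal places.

0.0352

This is the probability of reaching 50 but not 55, conditional on being alive at 40: (l_50 − l_55) / l_40.
= (858360 − 825881) / 923340 = 32479 / 923340 = 0.035176.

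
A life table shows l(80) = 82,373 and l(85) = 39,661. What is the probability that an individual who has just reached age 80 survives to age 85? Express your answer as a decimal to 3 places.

0.481

The conditional survival probability is l(85)/l(80) = 39,661/82,373 = 0.481481.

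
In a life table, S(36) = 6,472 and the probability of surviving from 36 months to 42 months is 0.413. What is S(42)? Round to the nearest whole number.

S(42) = S(36) × p = 6,472 × 0.413 = 2673.

2673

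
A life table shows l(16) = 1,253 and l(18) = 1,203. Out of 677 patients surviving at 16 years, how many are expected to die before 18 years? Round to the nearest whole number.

27

The relevant probability is 1 − 1,203/1,253 = 0.039904.
Expected number = 677 × 0.039904 = 27.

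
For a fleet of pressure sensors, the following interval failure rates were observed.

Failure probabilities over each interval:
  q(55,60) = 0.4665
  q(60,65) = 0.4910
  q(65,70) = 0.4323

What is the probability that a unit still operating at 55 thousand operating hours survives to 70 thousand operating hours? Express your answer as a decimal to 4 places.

Survival from 55 to 70 is the product of surviving each interval: (1 − 0.4665) × (1 − 0.4910) × (1 − 0.4323).
= 0.5335 × 0.5090 × 0.5677 = 0.154160.

0.1542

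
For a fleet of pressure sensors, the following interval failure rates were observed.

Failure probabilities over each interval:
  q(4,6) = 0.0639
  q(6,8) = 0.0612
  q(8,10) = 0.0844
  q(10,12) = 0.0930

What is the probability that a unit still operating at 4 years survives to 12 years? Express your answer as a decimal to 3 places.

P(survive 4→12) = (1 − 0.0639) × (1 − 0.0612) × (1 − 0.0844) × (1 − 0.0930).
= 0.9361 × 0.9388 × 0.9156 × 0.9070 = 0.729808.

0.730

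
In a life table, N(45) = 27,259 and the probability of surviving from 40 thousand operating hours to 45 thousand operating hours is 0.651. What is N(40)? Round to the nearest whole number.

N(40) = N(45) / p = 27,259 / 0.651 = 41873.

41873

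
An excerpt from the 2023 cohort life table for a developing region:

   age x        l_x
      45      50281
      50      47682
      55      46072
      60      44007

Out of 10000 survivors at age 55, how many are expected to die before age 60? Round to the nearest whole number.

448

The relevant probability is 1 − 44007/46072 = 0.044821.
Expected number = 10000 × 0.044821 = 448.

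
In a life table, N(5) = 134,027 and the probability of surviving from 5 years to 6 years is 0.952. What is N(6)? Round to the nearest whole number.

N(6) = N(5) × p = 134,027 × 0.952 = 127594.

127594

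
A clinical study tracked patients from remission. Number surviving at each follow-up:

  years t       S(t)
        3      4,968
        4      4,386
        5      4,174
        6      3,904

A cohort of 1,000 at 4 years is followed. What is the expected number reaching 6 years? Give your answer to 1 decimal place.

The relevant probability is 3,904/4,386 = 0.890105.
Expected number = 1,000 × 0.890105 = 890.1.

890.1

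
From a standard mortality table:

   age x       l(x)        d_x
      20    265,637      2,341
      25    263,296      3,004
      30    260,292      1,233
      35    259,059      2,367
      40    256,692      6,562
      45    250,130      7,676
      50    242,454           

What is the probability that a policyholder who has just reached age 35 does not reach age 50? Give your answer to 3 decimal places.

0.064

P(die before 50 | alive at 35) = 1 − l(50)/l(35) = 1 − 242,454/259,059 = (16,605)/259,059 = 0.064097.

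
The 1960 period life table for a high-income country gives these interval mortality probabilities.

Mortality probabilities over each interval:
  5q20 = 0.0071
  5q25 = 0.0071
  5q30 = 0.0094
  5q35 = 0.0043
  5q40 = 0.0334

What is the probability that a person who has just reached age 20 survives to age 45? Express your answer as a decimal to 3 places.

Chaining the interval survival probabilities: (1 − 0.0071) × (1 − 0.0071) × (1 − 0.0094) × (1 − 0.0043) × (1 − 0.0334).
= 0.9929 × 0.9929 × 0.9906 × 0.9957 × 0.9666 = 0.939906.

0.940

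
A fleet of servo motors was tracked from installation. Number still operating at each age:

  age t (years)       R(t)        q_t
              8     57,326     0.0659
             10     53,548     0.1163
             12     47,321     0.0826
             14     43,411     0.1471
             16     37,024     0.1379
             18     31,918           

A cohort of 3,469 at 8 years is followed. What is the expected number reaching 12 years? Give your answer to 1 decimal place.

2863.6

The relevant probability is 47,321/57,326 = 0.825472.
Expected number = 3,469 × 0.825472 = 2863.6.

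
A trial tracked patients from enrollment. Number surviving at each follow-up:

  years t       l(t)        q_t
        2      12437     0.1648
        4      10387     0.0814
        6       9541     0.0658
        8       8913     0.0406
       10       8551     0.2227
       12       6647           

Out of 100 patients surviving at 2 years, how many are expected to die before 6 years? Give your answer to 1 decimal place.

The relevant probability is 1 − 9541/12437 = 0.232854.
Expected number = 100 × 0.232854 = 23.3.

23.3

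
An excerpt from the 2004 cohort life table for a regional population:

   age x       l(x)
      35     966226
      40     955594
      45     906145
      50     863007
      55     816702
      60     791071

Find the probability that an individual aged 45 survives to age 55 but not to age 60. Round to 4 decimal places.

This is the probability of reaching 55 but not 60, conditional on being alive at 45: (l(55) − l(60)) / l(45).
= (816702 − 791071) / 906145 = 25631 / 906145 = 0.028286.

0.0283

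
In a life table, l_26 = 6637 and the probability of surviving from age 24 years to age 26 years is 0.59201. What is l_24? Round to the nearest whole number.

l_24 = l_26 / p = 6637 / 0.59201 = 11211.

11211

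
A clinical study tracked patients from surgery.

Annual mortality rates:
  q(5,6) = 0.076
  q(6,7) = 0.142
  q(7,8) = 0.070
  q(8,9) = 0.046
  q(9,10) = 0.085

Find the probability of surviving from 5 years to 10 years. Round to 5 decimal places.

Survival from 5 to 10 is the product of surviving each interval: (1 − 0.076) × (1 − 0.142) × (1 − 0.070) × (1 − 0.046) × (1 − 0.085).
= 0.924 × 0.858 × 0.930 × 0.954 × 0.915 = 0.643594.

0.64359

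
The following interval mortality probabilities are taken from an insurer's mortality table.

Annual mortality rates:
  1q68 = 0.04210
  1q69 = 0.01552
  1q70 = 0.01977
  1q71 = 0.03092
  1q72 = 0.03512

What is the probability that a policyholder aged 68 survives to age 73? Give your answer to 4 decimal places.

0.8643

The overall survival probability is (1 − 0.04210) × (1 − 0.01552) × (1 − 0.01977) × (1 − 0.03092) × (1 − 0.03512).
= 0.95790 × 0.98448 × 0.98023 × 0.96908 × 0.96488 = 0.864347.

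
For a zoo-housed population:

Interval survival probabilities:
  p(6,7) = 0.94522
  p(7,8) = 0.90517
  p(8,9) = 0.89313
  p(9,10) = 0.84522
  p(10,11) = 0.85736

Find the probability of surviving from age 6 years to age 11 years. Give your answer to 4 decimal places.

The overall survival probability is 0.94522 × 0.90517 × 0.89313 × 0.84522 × 0.85736.
= 0.553746.

0.5537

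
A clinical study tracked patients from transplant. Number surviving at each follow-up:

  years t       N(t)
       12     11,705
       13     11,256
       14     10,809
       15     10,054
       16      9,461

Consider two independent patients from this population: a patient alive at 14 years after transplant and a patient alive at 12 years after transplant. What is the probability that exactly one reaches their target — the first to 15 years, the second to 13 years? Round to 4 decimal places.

0.1029

p₁ = N(15)/N(14) = 10,054/10,809 = 0.930151; p₂ = N(13)/N(12) = 11,256/11,705 = 0.961640.
P(exactly one) = p₁(1−p₂) + (1−p₁)p₂ = 0.035681 + 0.067170 = 0.102850.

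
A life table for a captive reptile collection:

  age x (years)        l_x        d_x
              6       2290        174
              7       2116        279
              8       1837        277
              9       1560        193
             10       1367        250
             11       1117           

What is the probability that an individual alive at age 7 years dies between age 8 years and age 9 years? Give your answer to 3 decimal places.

0.131

This is the probability of reaching 8 but not 9, conditional on being alive at 7: (l_8 − l_9) / l_7.
= (1837 − 1560) / 2116 = 277 / 2116 = 0.130907.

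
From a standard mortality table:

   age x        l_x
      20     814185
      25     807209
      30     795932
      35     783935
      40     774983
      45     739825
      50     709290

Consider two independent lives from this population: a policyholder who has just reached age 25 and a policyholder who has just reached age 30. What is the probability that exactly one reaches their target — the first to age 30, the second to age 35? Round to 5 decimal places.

p₁ = l_30/l_25 = 795932/807209 = 0.986030; p₂ = l_35/l_30 = 783935/795932 = 0.984927.
P(exactly one) = p₁(1−p₂) + (1−p₁)p₂ = 0.014862 + 0.013759 = 0.028622.

0.02862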